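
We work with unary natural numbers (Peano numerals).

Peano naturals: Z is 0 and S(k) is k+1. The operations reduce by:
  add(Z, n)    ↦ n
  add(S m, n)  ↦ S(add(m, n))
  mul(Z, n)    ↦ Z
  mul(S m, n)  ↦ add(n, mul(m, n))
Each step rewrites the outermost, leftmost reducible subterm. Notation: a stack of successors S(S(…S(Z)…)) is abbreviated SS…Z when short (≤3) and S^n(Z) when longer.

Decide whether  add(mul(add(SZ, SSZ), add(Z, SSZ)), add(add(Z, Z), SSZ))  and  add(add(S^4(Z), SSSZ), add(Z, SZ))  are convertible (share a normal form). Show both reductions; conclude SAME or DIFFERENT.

Term A:
  start: add(mul(add(SZ, SSZ), add(Z, SSZ)), add(add(Z, Z), SSZ))
  step 1: add(mul(S(add(Z, SSZ)), add(Z, SSZ)), add(add(Z, Z), SSZ))
  step 2: add(add(add(Z, SSZ), mul(add(Z, SSZ), add(Z, SSZ))), add(add(Z, Z), SSZ))
  step 3: add(add(SSZ, mul(add(Z, SSZ), add(Z, SSZ))), add(add(Z, Z), SSZ))
  step 4: add(S(add(SZ, mul(add(Z, SSZ), add(Z, SSZ)))), add(add(Z, Z), SSZ))
  step 5: S(add(add(SZ, mul(add(Z, SSZ), add(Z, SSZ))), add(add(Z, Z), SSZ)))
  step 6: S(add(S(add(Z, mul(add(Z, SSZ), add(Z, SSZ)))), add(add(Z, Z), SSZ)))
  step 7: S(S(add(add(Z, mul(add(Z, SSZ), add(Z, SSZ))), add(add(Z, Z), SSZ))))
  step 8: S(S(add(mul(add(Z, SSZ), add(Z, SSZ)), add(add(Z, Z), SSZ))))
  step 9: S(S(add(mul(SSZ, add(Z, SSZ)), add(add(Z, Z), SSZ))))
  step 10: S(S(add(add(add(Z, SSZ), mul(SZ, add(Z, SSZ))), add(add(Z, Z), SSZ))))
  step 11: S(S(add(add(SSZ, mul(SZ, add(Z, SSZ))), add(add(Z, Z), SSZ))))
  step 12: S(S(add(S(add(SZ, mul(SZ, add(Z, SSZ)))), add(add(Z, Z), SSZ))))
  step 13: S(S(S(add(add(SZ, mul(SZ, add(Z, SSZ))), add(add(Z, Z), SSZ)))))
  step 14: S(S(S(add(S(add(Z, mul(SZ, add(Z, SSZ)))), add(add(Z, Z), SSZ)))))
  step 15: S(S(S(S(add(add(Z, mul(SZ, add(Z, SSZ))), add(add(Z, Z), SSZ))))))
  step 16: S(S(S(S(add(mul(SZ, add(Z, SSZ)), add(add(Z, Z), SSZ))))))
  step 17: S(S(S(S(add(add(add(Z, SSZ), mul(Z, add(Z, SSZ))), add(add(Z, Z), SSZ))))))
  step 18: S(S(S(S(add(add(SSZ, mul(Z, add(Z, SSZ))), add(add(Z, Z), SSZ))))))
  step 19: S(S(S(S(add(S(add(SZ, mul(Z, add(Z, SSZ)))), add(add(Z, Z), SSZ))))))
  step 20: S(S(S(S(S(add(add(SZ, mul(Z, add(Z, SSZ))), add(add(Z, Z), SSZ)))))))
  step 21: S(S(S(S(S(add(S(add(Z, mul(Z, add(Z, SSZ)))), add(add(Z, Z), SSZ)))))))
  step 22: S(S(S(S(S(S(add(add(Z, mul(Z, add(Z, SSZ))), add(add(Z, Z), SSZ))))))))
  step 23: S(S(S(S(S(S(add(mul(Z, add(Z, SSZ)), add(add(Z, Z), SSZ))))))))
  step 24: S(S(S(S(S(S(add(Z, add(add(Z, Z), SSZ))))))))
  step 25: S(S(S(S(S(S(add(add(Z, Z), SSZ)))))))
  step 26: S(S(S(S(S(S(add(Z, SSZ)))))))
  step 27: S^8(Z)

Term B:
  start: add(add(S^4(Z), SSSZ), add(Z, SZ))
  step 1: add(S(add(SSSZ, SSSZ)), add(Z, SZ))
  step 2: S(add(add(SSSZ, SSSZ), add(Z, SZ)))
  step 3: S(add(S(add(SSZ, SSSZ)), add(Z, SZ)))
  step 4: S(S(add(add(SSZ, SSSZ), add(Z, SZ))))
  step 5: S(S(add(S(add(SZ, SSSZ)), add(Z, SZ))))
  step 6: S(S(S(add(add(SZ, SSSZ), add(Z, SZ)))))
  step 7: S(S(S(add(S(add(Z, SSSZ)), add(Z, SZ)))))
  step 8: S(S(S(S(add(add(Z, SSSZ), add(Z, SZ))))))
  step 9: S(S(S(S(add(SSSZ, add(Z, SZ))))))
  step 10: S(S(S(S(S(add(SSZ, add(Z, SZ)))))))
  step 11: S(S(S(S(S(S(add(SZ, add(Z, SZ))))))))
  step 12: S(S(S(S(S(S(S(add(Z, add(Z, SZ)))))))))
  step 13: S(S(S(S(S(S(S(add(Z, SZ))))))))
  step 14: S^8(Z)

Answer: SAME — A ⇓ S^8(Z), B ⇓ S^8(Z)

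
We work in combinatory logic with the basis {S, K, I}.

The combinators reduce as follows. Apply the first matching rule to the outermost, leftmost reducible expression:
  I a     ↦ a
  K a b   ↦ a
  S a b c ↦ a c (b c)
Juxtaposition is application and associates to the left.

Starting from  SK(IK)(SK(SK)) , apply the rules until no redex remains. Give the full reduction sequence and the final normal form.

  start: SK(IK)(SK(SK))
  step 1: K(SK(SK))(IK(SK(SK)))
  step 2: SK(SK)

Answer: normal form = SK(SK)  (in 2 steps)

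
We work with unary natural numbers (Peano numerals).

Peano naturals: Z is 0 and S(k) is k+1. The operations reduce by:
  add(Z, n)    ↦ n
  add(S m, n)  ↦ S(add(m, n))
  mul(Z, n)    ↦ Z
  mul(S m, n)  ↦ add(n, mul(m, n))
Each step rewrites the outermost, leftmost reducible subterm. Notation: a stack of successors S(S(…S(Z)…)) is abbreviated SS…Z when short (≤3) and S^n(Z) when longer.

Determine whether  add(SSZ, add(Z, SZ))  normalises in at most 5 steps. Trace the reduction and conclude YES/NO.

  start: add(SSZ, add(Z, SZ))
  [1] S(add(SZ, add(Z, SZ)))
  [2] S(S(add(Z, add(Z, SZ))))
  [3] S(S(add(Z, SZ)))
  [4] SSSZ

Answer: YES — reaches normal form SSSZ in 4 ≤ 5 steps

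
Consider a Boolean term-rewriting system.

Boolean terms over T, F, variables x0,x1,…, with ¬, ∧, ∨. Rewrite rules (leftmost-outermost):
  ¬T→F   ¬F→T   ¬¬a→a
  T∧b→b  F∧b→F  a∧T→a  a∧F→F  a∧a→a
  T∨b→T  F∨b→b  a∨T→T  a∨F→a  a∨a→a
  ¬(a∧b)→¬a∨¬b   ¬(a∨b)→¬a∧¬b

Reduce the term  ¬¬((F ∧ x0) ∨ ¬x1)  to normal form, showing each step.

  start: ¬¬((F ∧ x0) ∨ ¬x1)
  [1] (F ∧ x0) ∨ ¬x1
  [2] F ∨ ¬x1
  [3] ¬x1

Answer: normal form = ¬x1  (in 3 steps)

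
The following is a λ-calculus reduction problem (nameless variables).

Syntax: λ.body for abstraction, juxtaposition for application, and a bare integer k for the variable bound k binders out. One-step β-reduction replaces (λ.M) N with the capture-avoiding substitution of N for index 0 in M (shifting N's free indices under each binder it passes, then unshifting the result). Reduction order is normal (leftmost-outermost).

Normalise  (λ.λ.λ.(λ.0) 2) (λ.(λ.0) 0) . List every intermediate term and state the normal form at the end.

  start: (λ.λ.λ.(λ.0) 2) (λ.(λ.0) 0)
  step 1: λ.λ.(λ.0) (λ.(λ.0) 0)
  step 2: λ.λ.λ.(λ.0) 0
  step 3: λ.λ.λ.0

Answer: normal form = λ.λ.λ.0  (in 3 steps)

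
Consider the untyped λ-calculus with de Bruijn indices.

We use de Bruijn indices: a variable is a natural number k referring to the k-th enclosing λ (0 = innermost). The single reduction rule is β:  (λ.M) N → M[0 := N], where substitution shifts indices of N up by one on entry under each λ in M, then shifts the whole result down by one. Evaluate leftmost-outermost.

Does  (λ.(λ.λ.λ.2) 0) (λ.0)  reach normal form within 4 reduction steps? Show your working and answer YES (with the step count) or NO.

  start: (λ.(λ.λ.λ.2) 0) (λ.0)
  →1  (λ.λ.λ.2) (λ.0)
  →2  λ.λ.λ.0

Answer: YES — reaches normal form λ.λ.λ.0 in 2 ≤ 4 steps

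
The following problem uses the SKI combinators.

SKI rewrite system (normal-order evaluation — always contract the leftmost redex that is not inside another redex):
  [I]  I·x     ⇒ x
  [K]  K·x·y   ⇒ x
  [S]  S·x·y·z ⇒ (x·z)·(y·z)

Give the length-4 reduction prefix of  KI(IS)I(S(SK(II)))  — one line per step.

Answer: after 4 steps: S(SKI)

Derivation:
  start: KI(IS)I(S(SK(II)))
  →1  II(S(SK(II)))
  →2  I(S(SK(II)))
  →3  S(SK(II))
  →4  S(SKI)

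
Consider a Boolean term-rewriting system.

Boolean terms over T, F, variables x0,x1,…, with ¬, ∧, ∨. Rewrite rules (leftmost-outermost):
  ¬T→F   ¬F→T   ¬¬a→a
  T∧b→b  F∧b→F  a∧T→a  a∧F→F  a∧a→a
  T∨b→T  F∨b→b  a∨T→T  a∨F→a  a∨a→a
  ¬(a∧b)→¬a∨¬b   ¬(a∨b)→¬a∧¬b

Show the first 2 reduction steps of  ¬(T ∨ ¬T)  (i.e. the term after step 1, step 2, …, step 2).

Answer: after 2 steps: F ∧ ¬¬T

Derivation:
  start: ¬(T ∨ ¬T)
  →1  ¬T ∧ ¬¬T
  →2  F ∧ ¬¬T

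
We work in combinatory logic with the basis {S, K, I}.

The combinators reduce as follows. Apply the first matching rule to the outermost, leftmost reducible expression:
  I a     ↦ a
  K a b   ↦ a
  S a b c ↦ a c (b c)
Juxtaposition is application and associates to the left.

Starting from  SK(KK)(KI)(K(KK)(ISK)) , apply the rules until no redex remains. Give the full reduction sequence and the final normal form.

Answer: normal form = I  (in 3 steps)

Working:
  start: SK(KK)(KI)(K(KK)(ISK))
  step 1: K(KI)(KK(KI))(K(KK)(ISK))
  step 2: KI(K(KK)(ISK))
  step 3: I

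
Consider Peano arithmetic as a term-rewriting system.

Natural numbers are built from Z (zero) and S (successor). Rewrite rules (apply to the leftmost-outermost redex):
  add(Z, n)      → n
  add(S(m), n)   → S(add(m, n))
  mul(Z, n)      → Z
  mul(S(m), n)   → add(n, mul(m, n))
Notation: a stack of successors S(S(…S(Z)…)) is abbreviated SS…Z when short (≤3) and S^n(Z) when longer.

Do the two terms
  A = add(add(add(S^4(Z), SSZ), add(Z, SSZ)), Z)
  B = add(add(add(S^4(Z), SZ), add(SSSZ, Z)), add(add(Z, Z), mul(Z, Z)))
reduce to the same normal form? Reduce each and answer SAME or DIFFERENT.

Term A:
  start: add(add(add(S^4(Z), SSZ), add(Z, SSZ)), Z)
  [1] add(add(S(add(SSSZ, SSZ)), add(Z, SSZ)), Z)
  [2] add(S(add(add(SSSZ, SSZ), add(Z, SSZ))), Z)
  [3] S(add(add(add(SSSZ, SSZ), add(Z, SSZ)), Z))
  [4] S(add(add(S(add(SSZ, SSZ)), add(Z, SSZ)), Z))
  [5] S(add(S(add(add(SSZ, SSZ), add(Z, SSZ))), Z))
  [6] S(S(add(add(add(SSZ, SSZ), add(Z, SSZ)), Z)))
  [7] S(S(add(add(S(add(SZ, SSZ)), add(Z, SSZ)), Z)))
  [8] S(S(add(S(add(add(SZ, SSZ), add(Z, SSZ))), Z)))
  [9] S(S(S(add(add(add(SZ, SSZ), add(Z, SSZ)), Z))))
  [10] S(S(S(add(add(S(add(Z, SSZ)), add(Z, SSZ)), Z))))
  [11] S(S(S(add(S(add(add(Z, SSZ), add(Z, SSZ))), Z))))
  [12] S(S(S(S(add(add(add(Z, SSZ), add(Z, SSZ)), Z)))))
  [13] S(S(S(S(add(add(SSZ, add(Z, SSZ)), Z)))))
  [14] S(S(S(S(add(S(add(SZ, add(Z, SSZ))), Z)))))
  [15] S(S(S(S(S(add(add(SZ, add(Z, SSZ)), Z))))))
  [16] S(S(S(S(S(add(S(add(Z, add(Z, SSZ))), Z))))))
  [17] S(S(S(S(S(S(add(add(Z, add(Z, SSZ)), Z)))))))
  [18] S(S(S(S(S(S(add(add(Z, SSZ), Z)))))))
  [19] S(S(S(S(S(S(add(SSZ, Z)))))))
  [20] S(S(S(S(S(S(S(add(SZ, Z))))))))
  [21] S(S(S(S(S(S(S(S(add(Z, Z)))))))))
  [22] S^8(Z)

Term B:
  start: add(add(add(S^4(Z), SZ), add(SSSZ, Z)), add(add(Z, Z), mul(Z, Z)))
  [1] add(add(S(add(SSSZ, SZ)), add(SSSZ, Z)), add(add(Z, Z), mul(Z, Z)))
  [2] add(S(add(add(SSSZ, SZ), add(SSSZ, Z))), add(add(Z, Z), mul(Z, Z)))
  [3] S(add(add(add(SSSZ, SZ), add(SSSZ, Z)), add(add(Z, Z), mul(Z, Z))))
  [4] S(add(add(S(add(SSZ, SZ)), add(SSSZ, Z)), add(add(Z, Z), mul(Z, Z))))
  [5] S(add(S(add(add(SSZ, SZ), add(SSSZ, Z))), add(add(Z, Z), mul(Z, Z))))
  [6] S(S(add(add(add(SSZ, SZ), add(SSSZ, Z)), add(add(Z, Z), mul(Z, Z)))))
  [7] S(S(add(add(S(add(SZ, SZ)), add(SSSZ, Z)), add(add(Z, Z), mul(Z, Z)))))
  [8] S(S(add(S(add(add(SZ, SZ), add(SSSZ, Z))), add(add(Z, Z), mul(Z, Z)))))
  [9] S(S(S(add(add(add(SZ, SZ), add(SSSZ, Z)), add(add(Z, Z), mul(Z, Z))))))
  [10] S(S(S(add(add(S(add(Z, SZ)), add(SSSZ, Z)), add(add(Z, Z), mul(Z, Z))))))
  [11] S(S(S(add(S(add(add(Z, SZ), add(SSSZ, Z))), add(add(Z, Z), mul(Z, Z))))))
  [12] S(S(S(S(add(add(add(Z, SZ), add(SSSZ, Z)), add(add(Z, Z), mul(Z, Z)))))))
  [13] S(S(S(S(add(add(SZ, add(SSSZ, Z)), add(add(Z, Z), mul(Z, Z)))))))
  [14] S(S(S(S(add(S(add(Z, add(SSSZ, Z))), add(add(Z, Z), mul(Z, Z)))))))
  [15] S(S(S(S(S(add(add(Z, add(SSSZ, Z)), add(add(Z, Z), mul(Z, Z))))))))
  [16] S(S(S(S(S(add(add(SSSZ, Z), add(add(Z, Z), mul(Z, Z))))))))
  [17] S(S(S(S(S(add(S(add(SSZ, Z)), add(add(Z, Z), mul(Z, Z))))))))
  [18] S(S(S(S(S(S(add(add(SSZ, Z), add(add(Z, Z), mul(Z, Z)))))))))
  [19] S(S(S(S(S(S(add(S(add(SZ, Z)), add(add(Z, Z), mul(Z, Z)))))))))
  [20] S(S(S(S(S(S(S(add(add(SZ, Z), add(add(Z, Z), mul(Z, Z))))))))))
  [21] S(S(S(S(S(S(S(add(S(add(Z, Z)), add(add(Z, Z), mul(Z, Z))))))))))
  [22] S(S(S(S(S(S(S(S(add(add(Z, Z), add(add(Z, Z), mul(Z, Z)))))))))))
  [23] S(S(S(S(S(S(S(S(add(Z, add(add(Z, Z), mul(Z, Z)))))))))))
  [24] S(S(S(S(S(S(S(S(add(add(Z, Z), mul(Z, Z))))))))))
  [25] S(S(S(S(S(S(S(S(add(Z, mul(Z, Z))))))))))
  [26] S(S(S(S(S(S(S(S(mul(Z, Z)))))))))
  [27] S^8(Z)

Answer: SAME — A ⇓ S^8(Z), B ⇓ S^8(Z)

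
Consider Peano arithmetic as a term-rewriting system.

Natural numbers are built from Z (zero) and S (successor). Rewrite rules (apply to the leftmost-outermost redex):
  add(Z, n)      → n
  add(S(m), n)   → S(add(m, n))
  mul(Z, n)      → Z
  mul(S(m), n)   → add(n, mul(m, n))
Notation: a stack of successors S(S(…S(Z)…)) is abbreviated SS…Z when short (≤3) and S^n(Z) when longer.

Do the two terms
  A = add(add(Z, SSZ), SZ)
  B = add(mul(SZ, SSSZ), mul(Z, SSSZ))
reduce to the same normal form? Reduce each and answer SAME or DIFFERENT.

Term A:
  start: add(add(Z, SSZ), SZ)
  [1] add(SSZ, SZ)
  [2] S(add(SZ, SZ))
  [3] S(S(add(Z, SZ)))
  [4] SSSZ

Term B:
  start: add(mul(SZ, SSSZ), mul(Z, SSSZ))
  [1] add(add(SSSZ, mul(Z, SSSZ)), mul(Z, SSSZ))
  [2] add(S(add(SSZ, mul(Z, SSSZ))), mul(Z, SSSZ))
  [3] S(add(add(SSZ, mul(Z, SSSZ)), mul(Z, SSSZ)))
  [4] S(add(S(add(SZ, mul(Z, SSSZ))), mul(Z, SSSZ)))
  [5] S(S(add(add(SZ, mul(Z, SSSZ)), mul(Z, SSSZ))))
  [6] S(S(add(S(add(Z, mul(Z, SSSZ))), mul(Z, SSSZ))))
  [7] S(S(S(add(add(Z, mul(Z, SSSZ)), mul(Z, SSSZ)))))
  [8] S(S(S(add(mul(Z, SSSZ), mul(Z, SSSZ)))))
  [9] S(S(S(add(Z, mul(Z, SSSZ)))))
  [10] S(S(S(mul(Z, SSSZ))))
  [11] SSSZ

Answer: SAME — A ⇓ SSSZ, B ⇓ SSSZ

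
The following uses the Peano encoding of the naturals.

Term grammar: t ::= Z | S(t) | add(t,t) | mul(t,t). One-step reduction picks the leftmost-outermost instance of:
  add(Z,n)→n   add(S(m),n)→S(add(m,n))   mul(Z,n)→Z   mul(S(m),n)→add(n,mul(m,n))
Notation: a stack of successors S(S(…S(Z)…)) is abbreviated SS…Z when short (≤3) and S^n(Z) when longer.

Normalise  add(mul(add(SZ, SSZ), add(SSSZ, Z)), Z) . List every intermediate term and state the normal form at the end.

Answer: normal form = S^9(Z)  (in 40 steps)

Reduction:
  start: add(mul(add(SZ, SSZ), add(SSSZ, Z)), Z)
  [1] add(mul(S(add(Z, SSZ)), add(SSSZ, Z)), Z)
  [2] add(add(add(SSSZ, Z), mul(add(Z, SSZ), add(SSSZ, Z))), Z)
  [3] add(add(S(add(SSZ, Z)), mul(add(Z, SSZ), add(SSSZ, Z))), Z)
  [4] add(S(add(add(SSZ, Z), mul(add(Z, SSZ), add(SSSZ, Z)))), Z)
  [5] S(add(add(add(SSZ, Z), mul(add(Z, SSZ), add(SSSZ, Z))), Z))
  [6] S(add(add(S(add(SZ, Z)), mul(add(Z, SSZ), add(SSSZ, Z))), Z))
  [7] S(add(S(add(add(SZ, Z), mul(add(Z, SSZ), add(SSSZ, Z)))), Z))
  [8] S(S(add(add(add(SZ, Z), mul(add(Z, SSZ), add(SSSZ, Z))), Z)))
  [9] S(S(add(add(S(add(Z, Z)), mul(add(Z, SSZ), add(SSSZ, Z))), Z)))
  [10] S(S(add(S(add(add(Z, Z), mul(add(Z, SSZ), add(SSSZ, Z)))), Z)))
  [11] S(S(S(add(add(add(Z, Z), mul(add(Z, SSZ), add(SSSZ, Z))), Z))))
  [12] S(S(S(add(add(Z, mul(add(Z, SSZ), add(SSSZ, Z))), Z))))
  [13] S(S(S(add(mul(add(Z, SSZ), add(SSSZ, Z)), Z))))
  [14] S(S(S(add(mul(SSZ, add(SSSZ, Z)), Z))))
  [15] S(S(S(add(add(add(SSSZ, Z), mul(SZ, add(SSSZ, Z))), Z))))
  [16] S(S(S(add(add(S(add(SSZ, Z)), mul(SZ, add(SSSZ, Z))), Z))))
  [17] S(S(S(add(S(add(add(SSZ, Z), mul(SZ, add(SSSZ, Z)))), Z))))
  [18] S(S(S(S(add(add(add(SSZ, Z), mul(SZ, add(SSSZ, Z))), Z)))))
  [19] S(S(S(S(add(add(S(add(SZ, Z)), mul(SZ, add(SSSZ, Z))), Z)))))
  [20] S(S(S(S(add(S(add(add(SZ, Z), mul(SZ, add(SSSZ, Z)))), Z)))))
  [21] S(S(S(S(S(add(add(add(SZ, Z), mul(SZ, add(SSSZ, Z))), Z))))))
  [22] S(S(S(S(S(add(add(S(add(Z, Z)), mul(SZ, add(SSSZ, Z))), Z))))))
  [23] S(S(S(S(S(add(S(add(add(Z, Z), mul(SZ, add(SSSZ, Z)))), Z))))))
  [24] S(S(S(S(S(S(add(add(add(Z, Z), mul(SZ, add(SSSZ, Z))), Z)))))))
  [25] S(S(S(S(S(S(add(add(Z, mul(SZ, add(SSSZ, Z))), Z)))))))
  [26] S(S(S(S(S(S(add(mul(SZ, add(SSSZ, Z)), Z)))))))
  [27] S(S(S(S(S(S(add(add(add(SSSZ, Z), mul(Z, add(SSSZ, Z))), Z)))))))
  [28] S(S(S(S(S(S(add(add(S(add(SSZ, Z)), mul(Z, add(SSSZ, Z))), Z)))))))
  [29] S(S(S(S(S(S(add(S(add(add(SSZ, Z), mul(Z, add(SSSZ, Z)))), Z)))))))
  [30] S(S(S(S(S(S(S(add(add(add(SSZ, Z), mul(Z, add(SSSZ, Z))), Z))))))))
  [31] S(S(S(S(S(S(S(add(add(S(add(SZ, Z)), mul(Z, add(SSSZ, Z))), Z))))))))
  [32] S(S(S(S(S(S(S(add(S(add(add(SZ, Z), mul(Z, add(SSSZ, Z)))), Z))))))))
  [33] S(S(S(S(S(S(S(S(add(add(add(SZ, Z), mul(Z, add(SSSZ, Z))), Z)))))))))
  [34] S(S(S(S(S(S(S(S(add(add(S(add(Z, Z)), mul(Z, add(SSSZ, Z))), Z)))))))))
  [35] S(S(S(S(S(S(S(S(add(S(add(add(Z, Z), mul(Z, add(SSSZ, Z)))), Z)))))))))
  [36] S(S(S(S(S(S(S(S(S(add(add(add(Z, Z), mul(Z, add(SSSZ, Z))), Z))))))))))
  [37] S(S(S(S(S(S(S(S(S(add(add(Z, mul(Z, add(SSSZ, Z))), Z))))))))))
  [38] S(S(S(S(S(S(S(S(S(add(mul(Z, add(SSSZ, Z)), Z))))))))))
  [39] S(S(S(S(S(S(S(S(S(add(Z, Z))))))))))
  [40] S^9(Z)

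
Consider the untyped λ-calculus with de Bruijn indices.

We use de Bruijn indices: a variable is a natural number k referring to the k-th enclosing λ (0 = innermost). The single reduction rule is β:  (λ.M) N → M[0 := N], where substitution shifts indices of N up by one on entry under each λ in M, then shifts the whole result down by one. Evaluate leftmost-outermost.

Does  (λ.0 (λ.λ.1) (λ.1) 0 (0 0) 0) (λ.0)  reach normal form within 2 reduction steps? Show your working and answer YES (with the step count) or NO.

  start: (λ.0 (λ.λ.1) (λ.1) 0 (0 0) 0) (λ.0)
  step 1: (λ.0) (λ.λ.1) (λ.λ.0) (λ.0) ((λ.0) (λ.0)) (λ.0)
  step 2: (λ.λ.1) (λ.λ.0) (λ.0) ((λ.0) (λ.0)) (λ.0)

Answer: NO — after 2 steps the term is (λ.λ.1) (λ.λ.0) (λ.0) ((λ.0) (λ.0)) (λ.0), not yet normal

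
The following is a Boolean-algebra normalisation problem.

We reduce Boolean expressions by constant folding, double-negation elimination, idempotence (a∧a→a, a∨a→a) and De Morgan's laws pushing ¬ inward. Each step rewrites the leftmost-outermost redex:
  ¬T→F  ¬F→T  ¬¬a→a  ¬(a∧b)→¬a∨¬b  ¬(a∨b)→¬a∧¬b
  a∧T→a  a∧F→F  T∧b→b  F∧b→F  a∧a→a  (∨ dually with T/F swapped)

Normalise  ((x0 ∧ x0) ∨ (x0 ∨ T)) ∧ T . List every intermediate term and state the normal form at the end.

  start: ((x0 ∧ x0) ∨ (x0 ∨ T)) ∧ T
  →1  (x0 ∧ x0) ∨ (x0 ∨ T)
  →2  x0 ∨ (x0 ∨ T)
  →3  x0 ∨ T
  →4  T

Answer: normal form = T  (in 4 steps)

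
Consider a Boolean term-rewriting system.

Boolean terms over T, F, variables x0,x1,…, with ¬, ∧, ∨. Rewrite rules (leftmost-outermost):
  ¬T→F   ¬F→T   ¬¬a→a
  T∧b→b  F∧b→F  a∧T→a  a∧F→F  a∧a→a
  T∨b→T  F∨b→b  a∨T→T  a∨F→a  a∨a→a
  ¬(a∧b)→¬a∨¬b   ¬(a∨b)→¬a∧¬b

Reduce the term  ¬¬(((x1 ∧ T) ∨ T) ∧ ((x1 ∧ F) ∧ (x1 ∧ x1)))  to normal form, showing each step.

  start: ¬¬(((x1 ∧ T) ∨ T) ∧ ((x1 ∧ F) ∧ (x1 ∧ x1)))
  [1] ((x1 ∧ T) ∨ T) ∧ ((x1 ∧ F) ∧ (x1 ∧ x1))
  [2] T ∧ ((x1 ∧ F) ∧ (x1 ∧ x1))
  [3] (x1 ∧ F) ∧ (x1 ∧ x1)
  [4] F ∧ (x1 ∧ x1)
  [5] F

Answer: normal form = F  (in 5 steps)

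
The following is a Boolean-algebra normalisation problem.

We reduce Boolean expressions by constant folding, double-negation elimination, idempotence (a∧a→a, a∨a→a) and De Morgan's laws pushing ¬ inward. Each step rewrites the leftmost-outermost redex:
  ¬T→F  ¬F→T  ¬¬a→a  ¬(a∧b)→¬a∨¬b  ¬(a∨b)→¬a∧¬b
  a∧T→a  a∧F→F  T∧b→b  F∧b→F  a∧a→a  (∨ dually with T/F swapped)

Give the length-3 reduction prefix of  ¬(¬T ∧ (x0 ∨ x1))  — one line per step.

  start: ¬(¬T ∧ (x0 ∨ x1))
  [1] ¬¬T ∨ ¬(x0 ∨ x1)
  [2] T ∨ ¬(x0 ∨ x1)
  [3] T

Answer: after 3 steps: T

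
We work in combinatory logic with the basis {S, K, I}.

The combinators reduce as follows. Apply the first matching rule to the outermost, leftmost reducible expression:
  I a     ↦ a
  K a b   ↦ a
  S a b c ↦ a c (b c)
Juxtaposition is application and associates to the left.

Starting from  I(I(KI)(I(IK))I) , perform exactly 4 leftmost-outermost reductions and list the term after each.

Answer: after 4 steps: I

Working:
  start: I(I(KI)(I(IK))I)
  step 1: I(KI)(I(IK))I
  step 2: KI(I(IK))I
  step 3: II
  step 4: I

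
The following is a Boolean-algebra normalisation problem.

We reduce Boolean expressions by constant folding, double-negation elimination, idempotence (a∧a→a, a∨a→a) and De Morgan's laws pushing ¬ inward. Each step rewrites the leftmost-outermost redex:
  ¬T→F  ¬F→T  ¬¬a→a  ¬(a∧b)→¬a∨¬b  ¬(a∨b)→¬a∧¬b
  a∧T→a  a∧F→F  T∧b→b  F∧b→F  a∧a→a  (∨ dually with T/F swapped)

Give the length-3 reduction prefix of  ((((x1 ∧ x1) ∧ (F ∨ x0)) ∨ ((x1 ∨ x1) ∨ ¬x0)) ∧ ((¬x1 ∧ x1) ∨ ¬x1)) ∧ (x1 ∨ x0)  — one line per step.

  start: ((((x1 ∧ x1) ∧ (F ∨ x0)) ∨ ((x1 ∨ x1) ∨ ¬x0)) ∧ ((¬x1 ∧ x1) ∨ ¬x1)) ∧ (x1 ∨ x0)
  step 1: (((x1 ∧ (F ∨ x0)) ∨ ((x1 ∨ x1) ∨ ¬x0)) ∧ ((¬x1 ∧ x1) ∨ ¬x1)) ∧ (x1 ∨ x0)
  step 2: (((x1 ∧ x0) ∨ ((x1 ∨ x1) ∨ ¬x0)) ∧ ((¬x1 ∧ x1) ∨ ¬x1)) ∧ (x1 ∨ x0)
  step 3: (((x1 ∧ x0) ∨ (x1 ∨ ¬x0)) ∧ ((¬x1 ∧ x1) ∨ ¬x1)) ∧ (x1 ∨ x0)

Answer: after 3 steps: (((x1 ∧ x0) ∨ (x1 ∨ ¬x0)) ∧ ((¬x1 ∧ x1) ∨ ¬x1)) ∧ (x1 ∨ x0)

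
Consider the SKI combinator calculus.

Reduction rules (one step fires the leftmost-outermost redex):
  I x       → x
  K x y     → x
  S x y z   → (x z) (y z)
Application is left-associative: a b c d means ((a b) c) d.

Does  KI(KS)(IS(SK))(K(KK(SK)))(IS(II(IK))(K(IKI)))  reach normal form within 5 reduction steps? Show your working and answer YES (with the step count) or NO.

  start: KI(KS)(IS(SK))(K(KK(SK)))(IS(II(IK))(K(IKI)))
  →1  I(IS(SK))(K(KK(SK)))(IS(II(IK))(K(IKI)))
  →2  IS(SK)(K(KK(SK)))(IS(II(IK))(K(IKI)))
  →3  S(SK)(K(KK(SK)))(IS(II(IK))(K(IKI)))
  →4  SK(IS(II(IK))(K(IKI)))(K(KK(SK))(IS(II(IK))(K(IKI))))
  →5  K(K(KK(SK))(IS(II(IK))(K(IKI))))(IS(II(IK))(K(IKI))(K(KK(SK))(IS(II(IK))(K(IKI)))))

Answer: NO — after 5 steps the term is K(K(KK(SK))(IS(II(IK))(K(IKI))))(IS(II(IK))(K(IKI))(K(KK(SK))(IS(II(IK))(K(IKI))))), not yet normal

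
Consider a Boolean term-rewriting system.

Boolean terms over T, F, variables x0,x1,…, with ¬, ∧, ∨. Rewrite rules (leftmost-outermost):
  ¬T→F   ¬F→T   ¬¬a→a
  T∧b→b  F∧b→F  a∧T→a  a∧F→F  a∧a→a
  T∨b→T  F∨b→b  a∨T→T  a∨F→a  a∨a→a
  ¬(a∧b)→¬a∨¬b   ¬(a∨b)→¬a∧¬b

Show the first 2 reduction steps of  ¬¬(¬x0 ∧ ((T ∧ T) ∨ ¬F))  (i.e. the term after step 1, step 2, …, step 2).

  start: ¬¬(¬x0 ∧ ((T ∧ T) ∨ ¬F))
  [1] ¬x0 ∧ ((T ∧ T) ∨ ¬F)
  [2] ¬x0 ∧ (T ∨ ¬F)

Answer: after 2 steps: ¬x0 ∧ (T ∨ ¬F)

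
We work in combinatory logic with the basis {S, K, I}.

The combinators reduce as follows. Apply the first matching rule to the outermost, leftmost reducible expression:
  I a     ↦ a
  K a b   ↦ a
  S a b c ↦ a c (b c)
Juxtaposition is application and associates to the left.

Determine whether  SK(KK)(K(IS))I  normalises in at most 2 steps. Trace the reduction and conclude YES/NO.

Answer: NO — after 2 steps the term is K(IS)I, not yet normal

Working:
  start: SK(KK)(K(IS))I
  step 1: K(K(IS))(KK(K(IS)))I
  step 2: K(IS)I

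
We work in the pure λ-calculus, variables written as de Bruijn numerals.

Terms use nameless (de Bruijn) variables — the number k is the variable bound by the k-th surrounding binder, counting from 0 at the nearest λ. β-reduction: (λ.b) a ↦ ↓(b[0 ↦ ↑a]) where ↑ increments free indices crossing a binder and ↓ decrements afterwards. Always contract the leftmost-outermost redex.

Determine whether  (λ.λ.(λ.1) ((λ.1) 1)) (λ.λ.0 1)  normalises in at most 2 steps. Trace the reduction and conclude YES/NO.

Answer: YES — reaches normal form λ.0 in 2 ≤ 2 steps

Working:
  start: (λ.λ.(λ.1) ((λ.1) 1)) (λ.λ.0 1)
  [1] λ.(λ.1) ((λ.1) (λ.λ.0 1))
  [2] λ.0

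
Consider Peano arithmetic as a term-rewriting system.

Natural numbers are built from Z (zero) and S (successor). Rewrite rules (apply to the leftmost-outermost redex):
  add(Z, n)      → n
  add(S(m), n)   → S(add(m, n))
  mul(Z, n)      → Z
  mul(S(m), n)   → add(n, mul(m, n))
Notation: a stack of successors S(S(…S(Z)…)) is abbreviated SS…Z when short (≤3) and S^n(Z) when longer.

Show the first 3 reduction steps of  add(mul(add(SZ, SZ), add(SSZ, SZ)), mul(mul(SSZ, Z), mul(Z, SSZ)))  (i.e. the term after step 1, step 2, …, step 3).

  start: add(mul(add(SZ, SZ), add(SSZ, SZ)), mul(mul(SSZ, Z), mul(Z, SSZ)))
  →1  add(mul(S(add(Z, SZ)), add(SSZ, SZ)), mul(mul(SSZ, Z), mul(Z, SSZ)))
  →2  add(add(add(SSZ, SZ), mul(add(Z, SZ), add(SSZ, SZ))), mul(mul(SSZ, Z), mul(Z, SSZ)))
  →3  add(add(S(add(SZ, SZ)), mul(add(Z, SZ), add(SSZ, SZ))), mul(mul(SSZ, Z), mul(Z, SSZ)))

Answer: after 3 steps: add(add(S(add(SZ, SZ)), mul(add(Z, SZ), add(SSZ, SZ))), mul(mul(SSZ, Z), mul(Z, SSZ)))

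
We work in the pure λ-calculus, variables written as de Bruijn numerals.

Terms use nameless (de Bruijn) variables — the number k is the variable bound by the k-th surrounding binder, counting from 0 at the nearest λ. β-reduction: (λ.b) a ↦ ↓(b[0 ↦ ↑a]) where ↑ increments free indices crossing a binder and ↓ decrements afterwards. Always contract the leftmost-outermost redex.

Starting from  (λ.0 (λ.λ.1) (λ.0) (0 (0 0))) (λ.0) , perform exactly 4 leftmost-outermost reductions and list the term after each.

  start: (λ.0 (λ.λ.1) (λ.0) (0 (0 0))) (λ.0)
  [1] (λ.0) (λ.λ.1) (λ.0) ((λ.0) ((λ.0) (λ.0)))
  [2] (λ.λ.1) (λ.0) ((λ.0) ((λ.0) (λ.0)))
  [3] (λ.λ.0) ((λ.0) ((λ.0) (λ.0)))
  [4] λ.0

Answer: after 4 steps: λ.0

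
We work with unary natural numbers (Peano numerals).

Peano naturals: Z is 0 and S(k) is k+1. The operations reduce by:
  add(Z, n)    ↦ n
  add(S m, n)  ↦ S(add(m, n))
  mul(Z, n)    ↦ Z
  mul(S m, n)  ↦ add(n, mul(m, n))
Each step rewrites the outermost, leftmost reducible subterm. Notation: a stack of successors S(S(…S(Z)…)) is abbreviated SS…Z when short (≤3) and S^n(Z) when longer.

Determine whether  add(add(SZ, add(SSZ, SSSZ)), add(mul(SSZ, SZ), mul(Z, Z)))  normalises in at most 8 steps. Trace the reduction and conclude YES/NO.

  start: add(add(SZ, add(SSZ, SSSZ)), add(mul(SSZ, SZ), mul(Z, Z)))
  →1  add(S(add(Z, add(SSZ, SSSZ))), add(mul(SSZ, SZ), mul(Z, Z)))
  →2  S(add(add(Z, add(SSZ, SSSZ)), add(mul(SSZ, SZ), mul(Z, Z))))
  →3  S(add(add(SSZ, SSSZ), add(mul(SSZ, SZ), mul(Z, Z))))
  →4  S(add(S(add(SZ, SSSZ)), add(mul(SSZ, SZ), mul(Z, Z))))
  →5  S(S(add(add(SZ, SSSZ), add(mul(SSZ, SZ), mul(Z, Z)))))
  →6  S(S(add(S(add(Z, SSSZ)), add(mul(SSZ, SZ), mul(Z, Z)))))
  →7  S(S(S(add(add(Z, SSSZ), add(mul(SSZ, SZ), mul(Z, Z))))))
  →8  S(S(S(add(SSSZ, add(mul(SSZ, SZ), mul(Z, Z))))))

Answer: NO — after 8 steps the term is S(S(S(add(SSSZ, add(mul(SSZ, SZ), mul(Z, Z)))))), not yet normal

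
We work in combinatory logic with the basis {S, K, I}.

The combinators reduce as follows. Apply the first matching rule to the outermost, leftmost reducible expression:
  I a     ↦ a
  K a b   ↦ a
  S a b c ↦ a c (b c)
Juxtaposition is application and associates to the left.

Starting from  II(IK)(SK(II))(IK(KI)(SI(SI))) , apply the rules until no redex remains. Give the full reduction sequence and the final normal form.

  start: II(IK)(SK(II))(IK(KI)(SI(SI)))
  step 1: I(IK)(SK(II))(IK(KI)(SI(SI)))
  step 2: IK(SK(II))(IK(KI)(SI(SI)))
  step 3: K(SK(II))(IK(KI)(SI(SI)))
  step 4: SK(II)
  step 5: SKI

Answer: normal form = SKI  (in 5 steps)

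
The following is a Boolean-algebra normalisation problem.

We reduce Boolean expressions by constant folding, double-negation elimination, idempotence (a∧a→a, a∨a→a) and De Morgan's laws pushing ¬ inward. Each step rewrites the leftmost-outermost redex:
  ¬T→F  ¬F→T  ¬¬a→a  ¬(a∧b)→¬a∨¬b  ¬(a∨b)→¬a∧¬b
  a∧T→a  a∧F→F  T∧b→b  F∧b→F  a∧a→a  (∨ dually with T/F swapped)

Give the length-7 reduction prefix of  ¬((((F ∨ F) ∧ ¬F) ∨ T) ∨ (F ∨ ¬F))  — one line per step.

  start: ¬((((F ∨ F) ∧ ¬F) ∨ T) ∨ (F ∨ ¬F))
  →1  ¬(((F ∨ F) ∧ ¬F) ∨ T) ∧ ¬(F ∨ ¬F)
  →2  (¬((F ∨ F) ∧ ¬F) ∧ ¬T) ∧ ¬(F ∨ ¬F)
  →3  ((¬(F ∨ F) ∨ ¬¬F) ∧ ¬T) ∧ ¬(F ∨ ¬F)
  →4  (((¬F ∧ ¬F) ∨ ¬¬F) ∧ ¬T) ∧ ¬(F ∨ ¬F)
  →5  ((¬F ∨ ¬¬F) ∧ ¬T) ∧ ¬(F ∨ ¬F)
  →6  ((T ∨ ¬¬F) ∧ ¬T) ∧ ¬(F ∨ ¬F)
  →7  (T ∧ ¬T) ∧ ¬(F ∨ ¬F)

Answer: after 7 steps: (T ∧ ¬T) ∧ ¬(F ∨ ¬F)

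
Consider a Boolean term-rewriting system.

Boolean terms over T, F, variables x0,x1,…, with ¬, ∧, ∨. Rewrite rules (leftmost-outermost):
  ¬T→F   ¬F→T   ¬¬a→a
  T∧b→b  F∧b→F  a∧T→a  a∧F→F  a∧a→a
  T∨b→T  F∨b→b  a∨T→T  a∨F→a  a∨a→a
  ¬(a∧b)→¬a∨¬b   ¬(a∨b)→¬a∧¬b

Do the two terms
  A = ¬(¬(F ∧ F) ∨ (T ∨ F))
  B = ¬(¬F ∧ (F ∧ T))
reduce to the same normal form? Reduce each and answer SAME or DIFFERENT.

Term A:
  start: ¬(¬(F ∧ F) ∨ (T ∨ F))
  [1] ¬¬(F ∧ F) ∧ ¬(T ∨ F)
  [2] (F ∧ F) ∧ ¬(T ∨ F)
  [3] F ∧ ¬(T ∨ F)
  [4] F

Term B:
  start: ¬(¬F ∧ (F ∧ T))
  [1] ¬¬F ∨ ¬(F ∧ T)
  [2] F ∨ ¬(F ∧ T)
  [3] ¬(F ∧ T)
  [4] ¬F ∨ ¬T
  [5] T ∨ ¬T
  [6] T

Answer: DIFFERENT — A ⇓ F, B ⇓ T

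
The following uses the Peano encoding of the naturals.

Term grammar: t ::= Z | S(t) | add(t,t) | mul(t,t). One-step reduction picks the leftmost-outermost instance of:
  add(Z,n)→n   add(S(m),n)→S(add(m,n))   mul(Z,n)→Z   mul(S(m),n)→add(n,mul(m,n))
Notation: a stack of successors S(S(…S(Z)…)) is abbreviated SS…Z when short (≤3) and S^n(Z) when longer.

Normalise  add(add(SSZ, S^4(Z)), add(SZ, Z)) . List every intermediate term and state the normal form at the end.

Answer: normal form = S^7(Z)  (in 12 steps)

Derivation:
  start: add(add(SSZ, S^4(Z)), add(SZ, Z))
  →1  add(S(add(SZ, S^4(Z))), add(SZ, Z))
  →2  S(add(add(SZ, S^4(Z)), add(SZ, Z)))
  →3  S(add(S(add(Z, S^4(Z))), add(SZ, Z)))
  →4  S(S(add(add(Z, S^4(Z)), add(SZ, Z))))
  →5  S(S(add(S^4(Z), add(SZ, Z))))
  →6  S(S(S(add(SSSZ, add(SZ, Z)))))
  →7  S(S(S(S(add(SSZ, add(SZ, Z))))))
  →8  S(S(S(S(S(add(SZ, add(SZ, Z)))))))
  →9  S(S(S(S(S(S(add(Z, add(SZ, Z))))))))
  →10  S(S(S(S(S(S(add(SZ, Z)))))))
  →11  S(S(S(S(S(S(S(add(Z, Z))))))))
  →12  S^7(Z)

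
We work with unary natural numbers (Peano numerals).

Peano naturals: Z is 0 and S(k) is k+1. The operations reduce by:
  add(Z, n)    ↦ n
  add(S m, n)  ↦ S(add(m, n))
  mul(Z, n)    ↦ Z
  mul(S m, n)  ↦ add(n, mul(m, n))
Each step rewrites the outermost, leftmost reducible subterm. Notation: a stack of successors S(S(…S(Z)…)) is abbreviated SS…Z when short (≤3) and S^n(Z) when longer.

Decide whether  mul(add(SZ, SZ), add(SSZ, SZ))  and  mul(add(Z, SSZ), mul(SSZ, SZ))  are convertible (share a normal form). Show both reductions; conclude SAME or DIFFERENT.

Term A:
  start: mul(add(SZ, SZ), add(SSZ, SZ))
  step 1: mul(S(add(Z, SZ)), add(SSZ, SZ))
  step 2: add(add(SSZ, SZ), mul(add(Z, SZ), add(SSZ, SZ)))
  step 3: add(S(add(SZ, SZ)), mul(add(Z, SZ), add(SSZ, SZ)))
  step 4: S(add(add(SZ, SZ), mul(add(Z, SZ), add(SSZ, SZ))))
  step 5: S(add(S(add(Z, SZ)), mul(add(Z, SZ), add(SSZ, SZ))))
  step 6: S(S(add(add(Z, SZ), mul(add(Z, SZ), add(SSZ, SZ)))))
  step 7: S(S(add(SZ, mul(add(Z, SZ), add(SSZ, SZ)))))
  step 8: S(S(S(add(Z, mul(add(Z, SZ), add(SSZ, SZ))))))
  step 9: S(S(S(mul(add(Z, SZ), add(SSZ, SZ)))))
  step 10: S(S(S(mul(SZ, add(SSZ, SZ)))))
  step 11: S(S(S(add(add(SSZ, SZ), mul(Z, add(SSZ, SZ))))))
  step 12: S(S(S(add(S(add(SZ, SZ)), mul(Z, add(SSZ, SZ))))))
  step 13: S(S(S(S(add(add(SZ, SZ), mul(Z, add(SSZ, SZ)))))))
  step 14: S(S(S(S(add(S(add(Z, SZ)), mul(Z, add(SSZ, SZ)))))))
  step 15: S(S(S(S(S(add(add(Z, SZ), mul(Z, add(SSZ, SZ))))))))
  step 16: S(S(S(S(S(add(SZ, mul(Z, add(SSZ, SZ))))))))
  step 17: S(S(S(S(S(S(add(Z, mul(Z, add(SSZ, SZ)))))))))
  step 18: S(S(S(S(S(S(mul(Z, add(SSZ, SZ))))))))
  step 19: S^6(Z)

Term B:
  start: mul(add(Z, SSZ), mul(SSZ, SZ))
  step 1: mul(SSZ, mul(SSZ, SZ))
  step 2: add(mul(SSZ, SZ), mul(SZ, mul(SSZ, SZ)))
  step 3: add(add(SZ, mul(SZ, SZ)), mul(SZ, mul(SSZ, SZ)))
  step 4: add(S(add(Z, mul(SZ, SZ))), mul(SZ, mul(SSZ, SZ)))
  step 5: S(add(add(Z, mul(SZ, SZ)), mul(SZ, mul(SSZ, SZ))))
  step 6: S(add(mul(SZ, SZ), mul(SZ, mul(SSZ, SZ))))
  step 7: S(add(add(SZ, mul(Z, SZ)), mul(SZ, mul(SSZ, SZ))))
  step 8: S(add(S(add(Z, mul(Z, SZ))), mul(SZ, mul(SSZ, SZ))))
  step 9: S(S(add(add(Z, mul(Z, SZ)), mul(SZ, mul(SSZ, SZ)))))
  step 10: S(S(add(mul(Z, SZ), mul(SZ, mul(SSZ, SZ)))))
  step 11: S(S(add(Z, mul(SZ, mul(SSZ, SZ)))))
  step 12: S(S(mul(SZ, mul(SSZ, SZ))))
  step 13: S(S(add(mul(SSZ, SZ), mul(Z, mul(SSZ, SZ)))))
  step 14: S(S(add(add(SZ, mul(SZ, SZ)), mul(Z, mul(SSZ, SZ)))))
  step 15: S(S(add(S(add(Z, mul(SZ, SZ))), mul(Z, mul(SSZ, SZ)))))
  step 16: S(S(S(add(add(Z, mul(SZ, SZ)), mul(Z, mul(SSZ, SZ))))))
  step 17: S(S(S(add(mul(SZ, SZ), mul(Z, mul(SSZ, SZ))))))
  step 18: S(S(S(add(add(SZ, mul(Z, SZ)), mul(Z, mul(SSZ, SZ))))))
  step 19: S(S(S(add(S(add(Z, mul(Z, SZ))), mul(Z, mul(SSZ, SZ))))))
  step 20: S(S(S(S(add(add(Z, mul(Z, SZ)), mul(Z, mul(SSZ, SZ)))))))
  step 21: S(S(S(S(add(mul(Z, SZ), mul(Z, mul(SSZ, SZ)))))))
  step 22: S(S(S(S(add(Z, mul(Z, mul(SSZ, SZ)))))))
  step 23: S(S(S(S(mul(Z, mul(SSZ, SZ))))))
  step 24: S^4(Z)

Answer: DIFFERENT — A ⇓ S^6(Z), B ⇓ S^4(Z)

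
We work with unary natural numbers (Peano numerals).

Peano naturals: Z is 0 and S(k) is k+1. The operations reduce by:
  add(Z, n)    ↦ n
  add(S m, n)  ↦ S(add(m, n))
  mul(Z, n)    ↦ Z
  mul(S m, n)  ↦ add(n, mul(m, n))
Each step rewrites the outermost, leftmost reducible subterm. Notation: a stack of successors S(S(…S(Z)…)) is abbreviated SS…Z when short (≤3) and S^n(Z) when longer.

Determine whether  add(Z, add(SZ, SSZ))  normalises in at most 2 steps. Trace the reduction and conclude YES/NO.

  start: add(Z, add(SZ, SSZ))
  [1] add(SZ, SSZ)
  [2] S(add(Z, SSZ))

Answer: NO — after 2 steps the term is S(add(Z, SSZ)), not yet normal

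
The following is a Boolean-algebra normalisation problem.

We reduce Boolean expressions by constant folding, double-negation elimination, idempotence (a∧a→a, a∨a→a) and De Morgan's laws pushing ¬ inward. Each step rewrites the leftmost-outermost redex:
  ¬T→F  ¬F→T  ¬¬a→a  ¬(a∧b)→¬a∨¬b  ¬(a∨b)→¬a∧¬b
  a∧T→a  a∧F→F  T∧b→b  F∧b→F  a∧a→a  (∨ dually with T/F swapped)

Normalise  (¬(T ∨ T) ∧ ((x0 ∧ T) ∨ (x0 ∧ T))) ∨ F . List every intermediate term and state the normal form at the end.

Answer: normal form = F  (in 5 steps)

Working:
  start: (¬(T ∨ T) ∧ ((x0 ∧ T) ∨ (x0 ∧ T))) ∨ F
  →1  ¬(T ∨ T) ∧ ((x0 ∧ T) ∨ (x0 ∧ T))
  →2  (¬T ∧ ¬T) ∧ ((x0 ∧ T) ∨ (x0 ∧ T))
  →3  ¬T ∧ ((x0 ∧ T) ∨ (x0 ∧ T))
  →4  F ∧ ((x0 ∧ T) ∨ (x0 ∧ T))
  →5  F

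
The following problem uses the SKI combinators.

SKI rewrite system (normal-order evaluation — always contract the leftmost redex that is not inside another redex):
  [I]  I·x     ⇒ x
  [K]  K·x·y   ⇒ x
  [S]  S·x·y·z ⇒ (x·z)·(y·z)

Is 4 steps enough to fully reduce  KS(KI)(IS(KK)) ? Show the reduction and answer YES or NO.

  start: KS(KI)(IS(KK))
  step 1: S(IS(KK))
  step 2: S(S(KK))

Answer: YES — reaches normal form S(S(KK)) in 2 ≤ 4 steps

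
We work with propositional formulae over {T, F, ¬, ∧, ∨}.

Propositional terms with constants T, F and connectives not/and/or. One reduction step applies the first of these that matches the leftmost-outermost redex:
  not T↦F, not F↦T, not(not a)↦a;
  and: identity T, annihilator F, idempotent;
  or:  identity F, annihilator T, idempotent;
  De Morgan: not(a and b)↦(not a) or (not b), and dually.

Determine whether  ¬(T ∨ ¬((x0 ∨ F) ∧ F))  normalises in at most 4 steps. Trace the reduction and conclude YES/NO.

Answer: YES — reaches normal form F in 3 ≤ 4 steps

Derivation:
  start: ¬(T ∨ ¬((x0 ∨ F) ∧ F))
  [1] ¬T ∧ ¬¬((x0 ∨ F) ∧ F)
  [2] F ∧ ¬¬((x0 ∨ F) ∧ F)
  [3] F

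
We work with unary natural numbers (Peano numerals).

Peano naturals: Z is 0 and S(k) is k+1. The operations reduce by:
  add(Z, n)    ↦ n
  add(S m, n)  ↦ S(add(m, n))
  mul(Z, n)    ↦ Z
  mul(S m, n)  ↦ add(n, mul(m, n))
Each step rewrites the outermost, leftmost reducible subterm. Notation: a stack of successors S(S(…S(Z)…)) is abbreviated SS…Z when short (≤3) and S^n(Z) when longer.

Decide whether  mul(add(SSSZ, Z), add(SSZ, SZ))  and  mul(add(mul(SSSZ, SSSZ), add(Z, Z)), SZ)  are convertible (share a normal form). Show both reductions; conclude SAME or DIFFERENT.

Term A:
  start: mul(add(SSSZ, Z), add(SSZ, SZ))
  [1] mul(S(add(SSZ, Z)), add(SSZ, SZ))
  [2] add(add(SSZ, SZ), mul(add(SSZ, Z), add(SSZ, SZ)))
  [3] add(S(add(SZ, SZ)), mul(add(SSZ, Z), add(SSZ, SZ)))
  [4] S(add(add(SZ, SZ), mul(add(SSZ, Z), add(SSZ, SZ))))
  [5] S(add(S(add(Z, SZ)), mul(add(SSZ, Z), add(SSZ, SZ))))
  [6] S(S(add(add(Z, SZ), mul(add(SSZ, Z), add(SSZ, SZ)))))
  [7] S(S(add(SZ, mul(add(SSZ, Z), add(SSZ, SZ)))))
  [8] S(S(S(add(Z, mul(add(SSZ, Z), add(SSZ, SZ))))))
  [9] S(S(S(mul(add(SSZ, Z), add(SSZ, SZ)))))
  [10] S(S(S(mul(S(add(SZ, Z)), add(SSZ, SZ)))))
  [11] S(S(S(add(add(SSZ, SZ), mul(add(SZ, Z), add(SSZ, SZ))))))
  [12] S(S(S(add(S(add(SZ, SZ)), mul(add(SZ, Z), add(SSZ, SZ))))))
  [13] S(S(S(S(add(add(SZ, SZ), mul(add(SZ, Z), add(SSZ, SZ)))))))
  [14] S(S(S(S(add(S(add(Z, SZ)), mul(add(SZ, Z), add(SSZ, SZ)))))))
  [15] S(S(S(S(S(add(add(Z, SZ), mul(add(SZ, Z), add(SSZ, SZ))))))))
  [16] S(S(S(S(S(add(SZ, mul(add(SZ, Z), add(SSZ, SZ))))))))
  [17] S(S(S(S(S(S(add(Z, mul(add(SZ, Z), add(SSZ, SZ)))))))))
  [18] S(S(S(S(S(S(mul(add(SZ, Z), add(SSZ, SZ))))))))
  [19] S(S(S(S(S(S(mul(S(add(Z, Z)), add(SSZ, SZ))))))))
  [20] S(S(S(S(S(S(add(add(SSZ, SZ), mul(add(Z, Z), add(SSZ, SZ)))))))))
  [21] S(S(S(S(S(S(add(S(add(SZ, SZ)), mul(add(Z, Z), add(SSZ, SZ)))))))))
  [22] S(S(S(S(S(S(S(add(add(SZ, SZ), mul(add(Z, Z), add(SSZ, SZ))))))))))
  [23] S(S(S(S(S(S(S(add(S(add(Z, SZ)), mul(add(Z, Z), add(SSZ, SZ))))))))))
  [24] S(S(S(S(S(S(S(S(add(add(Z, SZ), mul(add(Z, Z), add(SSZ, SZ)))))))))))
  [25] S(S(S(S(S(S(S(S(add(SZ, mul(add(Z, Z), add(SSZ, SZ)))))))))))
  [26] S(S(S(S(S(S(S(S(S(add(Z, mul(add(Z, Z), add(SSZ, SZ))))))))))))
  [27] S(S(S(S(S(S(S(S(S(mul(add(Z, Z), add(SSZ, SZ)))))))))))
  [28] S(S(S(S(S(S(S(S(S(mul(Z, add(SSZ, SZ)))))))))))
  [29] S^9(Z)

Term B:
  start: mul(add(mul(SSSZ, SSSZ), add(Z, Z)), SZ)
  [1] mul(add(add(SSSZ, mul(SSZ, SSSZ)), add(Z, Z)), SZ)
  [2] mul(add(S(add(SSZ, mul(SSZ, SSSZ))), add(Z, Z)), SZ)
  [3] mul(S(add(add(SSZ, mul(SSZ, SSSZ)), add(Z, Z))), SZ)
  [4] add(SZ, mul(add(add(SSZ, mul(SSZ, SSSZ)), add(Z, Z)), SZ))
  [5] S(add(Z, mul(add(add(SSZ, mul(SSZ, SSSZ)), add(Z, Z)), SZ)))
  [6] S(mul(add(add(SSZ, mul(SSZ, SSSZ)), add(Z, Z)), SZ))
  [7] S(mul(add(S(add(SZ, mul(SSZ, SSSZ))), add(Z, Z)), SZ))
  [8] S(mul(S(add(add(SZ, mul(SSZ, SSSZ)), add(Z, Z))), SZ))
  [9] S(add(SZ, mul(add(add(SZ, mul(SSZ, SSSZ)), add(Z, Z)), SZ)))
  [10] S(S(add(Z, mul(add(add(SZ, mul(SSZ, SSSZ)), add(Z, Z)), SZ))))
  [11] S(S(mul(add(add(SZ, mul(SSZ, SSSZ)), add(Z, Z)), SZ)))
  [12] S(S(mul(add(S(add(Z, mul(SSZ, SSSZ))), add(Z, Z)), SZ)))
  [13] S(S(mul(S(add(add(Z, mul(SSZ, SSSZ)), add(Z, Z))), SZ)))
  [14] S(S(add(SZ, mul(add(add(Z, mul(SSZ, SSSZ)), add(Z, Z)), SZ))))
  [15] S(S(S(add(Z, mul(add(add(Z, mul(SSZ, SSSZ)), add(Z, Z)), SZ)))))
  [16] S(S(S(mul(add(add(Z, mul(SSZ, SSSZ)), add(Z, Z)), SZ))))
  [17] S(S(S(mul(add(mul(SSZ, SSSZ), add(Z, Z)), SZ))))
  [18] S(S(S(mul(add(add(SSSZ, mul(SZ, SSSZ)), add(Z, Z)), SZ))))
  [19] S(S(S(mul(add(S(add(SSZ, mul(SZ, SSSZ))), add(Z, Z)), SZ))))
  [20] S(S(S(mul(S(add(add(SSZ, mul(SZ, SSSZ)), add(Z, Z))), SZ))))
  [21] S(S(S(add(SZ, mul(add(add(SSZ, mul(SZ, SSSZ)), add(Z, Z)), SZ)))))
  [22] S(S(S(S(add(Z, mul(add(add(SSZ, mul(SZ, SSSZ)), add(Z, Z)), SZ))))))
  [23] S(S(S(S(mul(add(add(SSZ, mul(SZ, SSSZ)), add(Z, Z)), SZ)))))
  [24] S(S(S(S(mul(add(S(add(SZ, mul(SZ, SSSZ))), add(Z, Z)), SZ)))))
  [25] S(S(S(S(mul(S(add(add(SZ, mul(SZ, SSSZ)), add(Z, Z))), SZ)))))
  [26] S(S(S(S(add(SZ, mul(add(add(SZ, mul(SZ, SSSZ)), add(Z, Z)), SZ))))))
  [27] S(S(S(S(S(add(Z, mul(add(add(SZ, mul(SZ, SSSZ)), add(Z, Z)), SZ)))))))
  [28] S(S(S(S(S(mul(add(add(SZ, mul(SZ, SSSZ)), add(Z, Z)), SZ))))))
  [29] S(S(S(S(S(mul(add(S(add(Z, mul(SZ, SSSZ))), add(Z, Z)), SZ))))))
  [30] S(S(S(S(S(mul(S(add(add(Z, mul(SZ, SSSZ)), add(Z, Z))), SZ))))))
  [31] S(S(S(S(S(add(SZ, mul(add(add(Z, mul(SZ, SSSZ)), add(Z, Z)), SZ)))))))
  [32] S(S(S(S(S(S(add(Z, mul(add(add(Z, mul(SZ, SSSZ)), add(Z, Z)), SZ))))))))
  [33] S(S(S(S(S(S(mul(add(add(Z, mul(SZ, SSSZ)), add(Z, Z)), SZ)))))))
  [34] S(S(S(S(S(S(mul(add(mul(SZ, SSSZ), add(Z, Z)), SZ)))))))
  [35] S(S(S(S(S(S(mul(add(add(SSSZ, mul(Z, SSSZ)), add(Z, Z)), SZ)))))))
  [36] S(S(S(S(S(S(mul(add(S(add(SSZ, mul(Z, SSSZ))), add(Z, Z)), SZ)))))))
  [37] S(S(S(S(S(S(mul(S(add(add(SSZ, mul(Z, SSSZ)), add(Z, Z))), SZ)))))))
  [38] S(S(S(S(S(S(add(SZ, mul(add(add(SSZ, mul(Z, SSSZ)), add(Z, Z)), SZ))))))))
  [39] S(S(S(S(S(S(S(add(Z, mul(add(add(SSZ, mul(Z, SSSZ)), add(Z, Z)), SZ)))))))))
  [40] S(S(S(S(S(S(S(mul(add(add(SSZ, mul(Z, SSSZ)), add(Z, Z)), SZ))))))))
  [41] S(S(S(S(S(S(S(mul(add(S(add(SZ, mul(Z, SSSZ))), add(Z, Z)), SZ))))))))
  [42] S(S(S(S(S(S(S(mul(S(add(add(SZ, mul(Z, SSSZ)), add(Z, Z))), SZ))))))))
  [43] S(S(S(S(S(S(S(add(SZ, mul(add(add(SZ, mul(Z, SSSZ)), add(Z, Z)), SZ)))))))))
  [44] S(S(S(S(S(S(S(S(add(Z, mul(add(add(SZ, mul(Z, SSSZ)), add(Z, Z)), SZ))))))))))
  [45] S(S(S(S(S(S(S(S(mul(add(add(SZ, mul(Z, SSSZ)), add(Z, Z)), SZ)))))))))
  [46] S(S(S(S(S(S(S(S(mul(add(S(add(Z, mul(Z, SSSZ))), add(Z, Z)), SZ)))))))))
  [47] S(S(S(S(S(S(S(S(mul(S(add(add(Z, mul(Z, SSSZ)), add(Z, Z))), SZ)))))))))
  [48] S(S(S(S(S(S(S(S(add(SZ, mul(add(add(Z, mul(Z, SSSZ)), add(Z, Z)), SZ))))))))))
  [49] S(S(S(S(S(S(S(S(S(add(Z, mul(add(add(Z, mul(Z, SSSZ)), add(Z, Z)), SZ)))))))))))
  [50] S(S(S(S(S(S(S(S(S(mul(add(add(Z, mul(Z, SSSZ)), add(Z, Z)), SZ))))))))))
  [51] S(S(S(S(S(S(S(S(S(mul(add(mul(Z, SSSZ), add(Z, Z)), SZ))))))))))
  [52] S(S(S(S(S(S(S(S(S(mul(add(Z, add(Z, Z)), SZ))))))))))
  [53] S(S(S(S(S(S(S(S(S(mul(add(Z, Z), SZ))))))))))
  [54] S(S(S(S(S(S(S(S(S(mul(Z, SZ))))))))))
  [55] S^9(Z)

Answer: SAME — A ⇓ S^9(Z), B ⇓ S^9(Z)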